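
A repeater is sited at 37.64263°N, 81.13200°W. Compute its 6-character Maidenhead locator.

EM97kp

Shift to the Maidenhead origin (180°W, 90°S): lon 98.8680, lat 127.6426.
Field: lon ⌊98.8680/20⌋ = 4 → E; lat ⌊127.6426/10⌋ = 12 → M.
Square: lon ⌊18.8680/2⌋ = 9; lat ⌊7.6426/1⌋ = 7.
Subsquare: lon ⌊0.8680/0.0833333⌋ = 10 → k; lat ⌊0.6426/0.0416667⌋ = 15 → p.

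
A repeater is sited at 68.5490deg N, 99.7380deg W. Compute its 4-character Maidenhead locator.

EP08

Add 180° to longitude and 90° to latitude: 80.26, 158.55.
Field (20°×10°, letters A–R): 80.26/20 → 4 → E, 158.55/10 → 15 → P; chars EP.
Square (2°×1°, digits 0–9): 0.26/2 → 0, 8.55/1 → 8; chars 08.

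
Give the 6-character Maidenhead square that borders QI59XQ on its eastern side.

Longitude subsquare x = 23; +1 → 24, wraps to 0 = a, carry into square.
Longitude square 5; +1 → 6.
The latitude characters are unchanged.

QI69aq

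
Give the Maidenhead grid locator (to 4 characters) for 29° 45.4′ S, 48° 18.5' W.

Shift to the Maidenhead origin (180°W, 90°S): lon 131.69, lat 60.24.
Field: lon ⌊131.69/20⌋ = 6 → G; lat ⌊60.24/10⌋ = 6 → G.
Square: lon ⌊11.69/2⌋ = 5; lat ⌊0.24/1⌋ = 0.

GG50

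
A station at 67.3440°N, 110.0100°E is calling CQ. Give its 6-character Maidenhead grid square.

Add 180° to longitude and 90° to latitude: 290.0100, 157.3440.
Field: 290.0100/20 → 14 → O, 157.3440/10 → 15 → P; chars OP.
Square: 10.0100/2 → 5, 7.3440/1 → 7; chars 57.
Subsquare: 0.0100/0.0833333 → 0 → a, 0.3440/0.0416667 → 8 → i; chars ai.

OP57ai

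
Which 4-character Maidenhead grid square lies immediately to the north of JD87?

JD88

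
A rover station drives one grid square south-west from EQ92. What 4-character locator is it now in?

Longitude square 9; −1 → 8.
Latitude square 2; −1 → 1.

EQ81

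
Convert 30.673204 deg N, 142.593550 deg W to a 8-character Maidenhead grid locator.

Shift to the Maidenhead origin (180°W, 90°S): lon 37.40645, lat 120.67320.
Field: lon ⌊37.40645/20⌋ = 1 → B; lat ⌊120.67320/10⌋ = 12 → M.
Square: lon ⌊17.40645/2⌋ = 8; lat ⌊0.67320/1⌋ = 0.
Subsquare: lon ⌊1.40645/0.0833333⌋ = 16 → q; lat ⌊0.67320/0.0416667⌋ = 16 → q.
Extended square: lon ⌊0.07312/0.00833333⌋ = 8; lat ⌊0.00654/0.00416667⌋ = 1.

BM80qq81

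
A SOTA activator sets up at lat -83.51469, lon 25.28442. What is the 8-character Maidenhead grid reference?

KA26pl46

Offset from 180°W / 90°S: lon 205.28442°, lat 6.48531°.
Field (20°×10°, letters A–R): 205.28442/20 → 10 → K, 6.48531/10 → 0 → A; chars KA.
Square (2°×1°, digits 0–9): 5.28442/2 → 2, 6.48531/1 → 6; chars 26.
Subsquare (5′×2.5′, letters a–x): 1.28442/0.0833333 → 15 → p, 0.48531/0.0416667 → 11 → l; chars pl.
Extended square (30″×15″, digits 0–9): 0.03442/0.00833333 → 4, 0.02698/0.00416667 → 6; chars 46.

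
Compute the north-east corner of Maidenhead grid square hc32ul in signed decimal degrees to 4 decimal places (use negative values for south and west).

Field H=7, C=2: +7·20° lon, +2·10° lat → SW at lon -40°, lat -70°.
Square 3, 2: +3·2° lon, +2·1° lat → SW at lon -34°, lat -68°.
Subsquare u=20, l=11: +20·0.0833333° lon, +11·0.0416667° lat → SW at lon -32.3333°, lat -67.5417°.
Cell spans 0.0833333° lon × 0.0416667° lat. NE corner is SW corner plus one full cell.
latitude -67.5000, longitude -32.2500.

-67.5000, -32.2500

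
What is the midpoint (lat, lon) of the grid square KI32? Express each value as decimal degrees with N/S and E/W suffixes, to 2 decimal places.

7.50° S, 27.00° E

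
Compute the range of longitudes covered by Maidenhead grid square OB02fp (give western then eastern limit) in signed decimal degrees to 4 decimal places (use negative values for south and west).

100.4167, 100.5000

Field O=14, B=1: +14·20° lon, +1·10° lat → SW at lon 100°, lat -80°.
Square 0, 2: +0·2° lon, +2·1° lat → SW at lon 100°, lat -78°.
Subsquare f=5, p=15: +5·0.0833333° lon, +15·0.0416667° lat → SW at lon 100.417°, lat -77.375°.
Cell spans 0.0833333° lon × 0.0416667° lat.
west 100.4167, east 100.5000.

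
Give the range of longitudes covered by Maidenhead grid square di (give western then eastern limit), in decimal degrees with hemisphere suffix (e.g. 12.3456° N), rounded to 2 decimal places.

120.00° W, 100.00° W

Field D=3, I=8: +3·20° lon, +8·10° lat → SW at lon -120°, lat -10°.
Cell spans 20° lon × 10° lat.
west 120.00° W, east 100.00° W.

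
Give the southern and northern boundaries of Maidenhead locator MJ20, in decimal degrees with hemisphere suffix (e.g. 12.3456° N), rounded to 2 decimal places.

Field M=12, J=9: +12·20° lon, +9·10° lat → SW at lon 60°, lat 0°.
Square 2, 0: +2·2° lon, +0·1° lat → SW at lon 64°, lat 0°.
Cell spans 2° lon × 1° lat.
south 0.00° N, north 1.00° N.

0.00° N, 1.00° N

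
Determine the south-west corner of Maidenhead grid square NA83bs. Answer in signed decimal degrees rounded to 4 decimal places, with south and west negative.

Field N=13, A=0: +13·20° lon, +0·10° lat → SW at lon 80°, lat -90°.
Square 8, 3: +8·2° lon, +3·1° lat → SW at lon 96°, lat -87°.
Subsquare b=1, s=18: +1·0.0833333° lon, +18·0.0416667° lat → SW at lon 96.0833°, lat -86.25°.
latitude -86.2500, longitude 96.0833.

-86.2500, 96.0833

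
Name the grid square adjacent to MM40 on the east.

Longitude square 4; +1 → 5.
The latitude characters are unchanged.

MM50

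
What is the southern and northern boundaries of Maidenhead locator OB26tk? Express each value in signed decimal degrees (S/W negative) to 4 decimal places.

-73.5833, -73.5417

Field O=14, B=1: +14·20° lon, +1·10° lat → SW at lon 100°, lat -80°.
Square 2, 6: +2·2° lon, +6·1° lat → SW at lon 104°, lat -74°.
Subsquare t=19, k=10: +19·0.0833333° lon, +10·0.0416667° lat → SW at lon 105.583°, lat -73.5833°.
Cell spans 0.0833333° lon × 0.0416667° lat.
south -73.5833, north -73.5417.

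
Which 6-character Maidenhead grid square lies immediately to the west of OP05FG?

OP05eg

Longitude subsquare f = 5; −1 → 4 = e.
The latitude characters are unchanged.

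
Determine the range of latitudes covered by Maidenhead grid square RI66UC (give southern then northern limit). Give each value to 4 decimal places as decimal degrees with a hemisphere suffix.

3.9167° S, 3.8750° S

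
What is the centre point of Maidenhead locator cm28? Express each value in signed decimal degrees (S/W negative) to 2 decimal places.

Field C=2, M=12: +2·20° lon, +12·10° lat → SW at lon -140°, lat 30°.
Square 2, 8: +2·2° lon, +8·1° lat → SW at lon -136°, lat 38°.
Cell spans 2° lon × 1° lat. Centre is SW corner plus half of each.
latitude 38.50, longitude -135.00.

38.50, -135.00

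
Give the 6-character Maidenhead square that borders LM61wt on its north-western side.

LM61vu

Longitude subsquare w = 22; −1 → 21 = v.
Latitude subsquare t = 19; +1 → 20 = u.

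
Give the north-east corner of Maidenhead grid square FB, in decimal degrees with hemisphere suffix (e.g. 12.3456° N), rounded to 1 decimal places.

70.0° S, 60.0° W

Field F=5, B=1: +5·20° lon, +1·10° lat → SW at lon -80°, lat -80°.
Cell spans 20° lon × 10° lat. NE corner is SW corner plus one full cell.
latitude 70.0° S, longitude 60.0° W.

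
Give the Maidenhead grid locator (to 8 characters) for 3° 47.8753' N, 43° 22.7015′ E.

Add 180° to longitude and 90° to latitude: 223.37836, 93.79792.
Field (20°×10°, letters A–R): 223.37836/20 → 11 → L, 93.79792/10 → 9 → J; chars LJ.
Square (2°×1°, digits 0–9): 3.37836/2 → 1, 3.79792/1 → 3; chars 13.
Subsquare (5′×2.5′, letters a–x): 1.37836/0.0833333 → 16 → q, 0.79792/0.0416667 → 19 → t; chars qt.
Extended square (30″×15″, digits 0–9): 0.04502/0.00833333 → 5, 0.00626/0.00416667 → 1; chars 51.

LJ13qt51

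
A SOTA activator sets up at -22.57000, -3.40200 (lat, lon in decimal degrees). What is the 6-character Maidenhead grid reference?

Add 180° to longitude and 90° to latitude: 176.5980, 67.4300.
Field (20°×10°, letters A–R): 176.5980/20 → 8 → I, 67.4300/10 → 6 → G; chars IG.
Square (2°×1°, digits 0–9): 16.5980/2 → 8, 7.4300/1 → 7; chars 87.
Subsquare (5′×2.5′, letters a–x): 0.5980/0.0833333 → 7 → h, 0.4300/0.0416667 → 10 → k; chars hk.

IG87hk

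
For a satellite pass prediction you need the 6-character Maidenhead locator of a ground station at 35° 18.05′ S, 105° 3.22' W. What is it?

Offset from 180°W / 90°S: lon 74.9463°, lat 54.6992°.
Field: lon ⌊74.9463/20⌋ = 3 → D; lat ⌊54.6992/10⌋ = 5 → F.
Square: lon ⌊14.9463/2⌋ = 7; lat ⌊4.6992/1⌋ = 4.
Subsquare: lon ⌊0.9463/0.0833333⌋ = 11 → l; lat ⌊0.6992/0.0416667⌋ = 16 → q.

DF74lq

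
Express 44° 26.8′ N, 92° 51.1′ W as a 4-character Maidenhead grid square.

EN34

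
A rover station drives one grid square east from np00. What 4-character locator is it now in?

Longitude square 0; +1 → 1.
The latitude characters are unchanged.

NP10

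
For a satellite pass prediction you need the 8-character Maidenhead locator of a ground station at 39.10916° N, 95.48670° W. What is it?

Offset from 180°W / 90°S: lon 84.51330°, lat 129.10916°.
Field (20°×10°, letters A–R): lon ⌊84.51330/20⌋ = 4 → E; lat ⌊129.10916/10⌋ = 12 → M.
Square (2°×1°, digits 0–9): lon ⌊4.51330/2⌋ = 2; lat ⌊9.10916/1⌋ = 9.
Subsquare (5′×2.5′, letters a–x): lon ⌊0.51330/0.0833333⌋ = 6 → g; lat ⌊0.10916/0.0416667⌋ = 2 → c.
Extended square (30″×15″, digits 0–9): lon ⌊0.01330/0.00833333⌋ = 1; lat ⌊0.02583/0.00416667⌋ = 6.

EM29gc16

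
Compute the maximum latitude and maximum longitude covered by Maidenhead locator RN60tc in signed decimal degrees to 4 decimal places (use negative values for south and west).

Field R=17, N=13: +17·20° lon, +13·10° lat → SW at lon 160°, lat 40°.
Square 6, 0: +6·2° lon, +0·1° lat → SW at lon 172°, lat 40°.
Subsquare t=19, c=2: +19·0.0833333° lon, +2·0.0416667° lat → SW at lon 173.583°, lat 40.0833°.
Cell spans 0.0833333° lon × 0.0416667° lat. NE corner is SW corner plus one full cell.
latitude 40.1250, longitude 173.6667.

40.1250, 173.6667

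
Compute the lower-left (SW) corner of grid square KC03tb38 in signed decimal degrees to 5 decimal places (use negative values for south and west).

-66.92500, 21.60833

Field K=10, C=2: +10·20° lon, +2·10° lat → SW at lon 20°, lat -70°.
Square 0, 3: +0·2° lon, +3·1° lat → SW at lon 20°, lat -67°.
Subsquare t=19, b=1: +19·0.0833333° lon, +1·0.0416667° lat → SW at lon 21.5833°, lat -66.9583°.
Extended square 3, 8: +3·0.00833333° lon, +8·0.00416667° lat → SW at lon 21.6083°, lat -66.925°.
latitude -66.92500, longitude 21.60833.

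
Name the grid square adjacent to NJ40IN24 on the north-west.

NJ40in15

Longitude extended square 2; −1 → 1.
Latitude extended square 4; +1 → 5.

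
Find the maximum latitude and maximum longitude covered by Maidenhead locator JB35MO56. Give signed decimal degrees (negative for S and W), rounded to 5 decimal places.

-74.38750, 7.05000

Field J=9, B=1: +9·20° lon, +1·10° lat → SW at lon 0°, lat -80°.
Square 3, 5: +3·2° lon, +5·1° lat → SW at lon 6°, lat -75°.
Subsquare m=12, o=14: +12·0.0833333° lon, +14·0.0416667° lat → SW at lon 7°, lat -74.4167°.
Extended square 5, 6: +5·0.00833333° lon, +6·0.00416667° lat → SW at lon 7.04167°, lat -74.3917°.
Cell spans 0.00833333° lon × 0.00416667° lat. NE corner is SW corner plus one full cell.
latitude -74.38750, longitude 7.05000.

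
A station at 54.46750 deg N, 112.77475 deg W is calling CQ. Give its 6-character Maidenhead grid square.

DO34ol

Add 180° to longitude and 90° to latitude: 67.2253, 144.4675.
Field: lon ⌊67.2253/20⌋ = 3 → D; lat ⌊144.4675/10⌋ = 14 → O.
Square: lon ⌊7.2253/2⌋ = 3; lat ⌊4.4675/1⌋ = 4.
Subsquare: lon ⌊1.2253/0.0833333⌋ = 14 → o; lat ⌊0.4675/0.0416667⌋ = 11 → l.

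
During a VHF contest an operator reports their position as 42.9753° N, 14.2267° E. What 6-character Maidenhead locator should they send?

JN72cx

Shift to the Maidenhead origin (180°W, 90°S): lon 194.2267, lat 132.9753.
Field (20°×10°, letters A–R): 194.2267/20 → 9 → J, 132.9753/10 → 13 → N; chars JN.
Square (2°×1°, digits 0–9): 14.2267/2 → 7, 2.9753/1 → 2; chars 72.
Subsquare (5′×2.5′, letters a–x): 0.2267/0.0833333 → 2 → c, 0.9753/0.0416667 → 23 → x; chars cx.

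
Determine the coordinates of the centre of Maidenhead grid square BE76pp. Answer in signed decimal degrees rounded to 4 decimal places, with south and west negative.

Field B=1, E=4: +1·20° lon, +4·10° lat → SW at lon -160°, lat -50°.
Square 7, 6: +7·2° lon, +6·1° lat → SW at lon -146°, lat -44°.
Subsquare p=15, p=15: +15·0.0833333° lon, +15·0.0416667° lat → SW at lon -144.75°, lat -43.375°.
Cell spans 0.0833333° lon × 0.0416667° lat. Centre is SW corner plus half of each.
latitude -43.3542, longitude -144.7083.

-43.3542, -144.7083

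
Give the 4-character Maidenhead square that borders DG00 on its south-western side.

CF99

Longitude square 0; −1 → -1, wraps to 9, carry into field.
Longitude field D = 3; −1 → 2 = C.
Latitude square 0; −1 → -1, wraps to 9, carry into field.
Latitude field G = 6; −1 → 5 = F.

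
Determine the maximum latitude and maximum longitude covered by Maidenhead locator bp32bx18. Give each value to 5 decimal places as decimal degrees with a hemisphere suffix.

62.99583° N, 153.90000° W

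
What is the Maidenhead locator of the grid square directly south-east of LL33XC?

Longitude subsquare x = 23; +1 → 24, wraps to 0 = a, carry into square.
Longitude square 3; +1 → 4.
Latitude subsquare c = 2; −1 → 1 = b.

LL43ab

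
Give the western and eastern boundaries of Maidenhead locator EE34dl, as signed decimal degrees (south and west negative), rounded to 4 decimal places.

-93.7500, -93.6667

Field E=4, E=4: +4·20° lon, +4·10° lat → SW at lon -100°, lat -50°.
Square 3, 4: +3·2° lon, +4·1° lat → SW at lon -94°, lat -46°.
Subsquare d=3, l=11: +3·0.0833333° lon, +11·0.0416667° lat → SW at lon -93.75°, lat -45.5417°.
Cell spans 0.0833333° lon × 0.0416667° lat.
west -93.7500, east -93.6667.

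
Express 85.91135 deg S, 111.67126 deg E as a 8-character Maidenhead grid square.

Offset from 180°W / 90°S: lon 291.67126°, lat 4.08865°.
Field: 291.67126/20 → 14 → O, 4.08865/10 → 0 → A; chars OA.
Square: 11.67126/2 → 5, 4.08865/1 → 4; chars 54.
Subsquare: 1.67126/0.0833333 → 20 → u, 0.08865/0.0416667 → 2 → c; chars uc.
Extended square: 0.00459/0.00833333 → 0, 0.00532/0.00416667 → 1; chars 01.

OA54uc01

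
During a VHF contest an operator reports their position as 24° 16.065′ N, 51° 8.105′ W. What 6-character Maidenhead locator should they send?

GL44kg

Offset from 180°W / 90°S: lon 128.8649°, lat 114.2678°.
Field: lon ⌊128.8649/20⌋ = 6 → G; lat ⌊114.2678/10⌋ = 11 → L.
Square: lon ⌊8.8649/2⌋ = 4; lat ⌊4.2678/1⌋ = 4.
Subsquare: lon ⌊0.8649/0.0833333⌋ = 10 → k; lat ⌊0.2678/0.0416667⌋ = 6 → g.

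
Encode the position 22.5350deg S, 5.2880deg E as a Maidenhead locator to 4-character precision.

JG27

Shift to the Maidenhead origin (180°W, 90°S): lon 185.29, lat 67.47.
Field (20°×10°, letters A–R): 185.29/20 → 9 → J, 67.47/10 → 6 → G; chars JG.
Square (2°×1°, digits 0–9): 5.29/2 → 2, 7.47/1 → 7; chars 27.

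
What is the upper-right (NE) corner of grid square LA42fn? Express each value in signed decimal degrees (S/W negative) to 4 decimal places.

-87.4167, 48.5000

Field L=11, A=0: +11·20° lon, +0·10° lat → SW at lon 40°, lat -90°.
Square 4, 2: +4·2° lon, +2·1° lat → SW at lon 48°, lat -88°.
Subsquare f=5, n=13: +5·0.0833333° lon, +13·0.0416667° lat → SW at lon 48.4167°, lat -87.4583°.
Cell spans 0.0833333° lon × 0.0416667° lat. NE corner is SW corner plus one full cell.
latitude -87.4167, longitude 48.5000.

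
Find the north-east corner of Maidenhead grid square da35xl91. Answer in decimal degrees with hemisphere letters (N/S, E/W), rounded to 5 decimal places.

84.53333° S, 112.00000° W

Field D=3, A=0: +3·20° lon, +0·10° lat → SW at lon -120°, lat -90°.
Square 3, 5: +3·2° lon, +5·1° lat → SW at lon -114°, lat -85°.
Subsquare x=23, l=11: +23·0.0833333° lon, +11·0.0416667° lat → SW at lon -112.083°, lat -84.5417°.
Extended square 9, 1: +9·0.00833333° lon, +1·0.00416667° lat → SW at lon -112.008°, lat -84.5375°.
Cell spans 0.00833333° lon × 0.00416667° lat. NE corner is SW corner plus one full cell.
latitude 84.53333° S, longitude 112.00000° W.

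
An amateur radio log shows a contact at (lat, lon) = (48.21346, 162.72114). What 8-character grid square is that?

RN18if61

Offset from 180°W / 90°S: lon 342.72114°, lat 138.21346°.
Field: lon ⌊342.72114/20⌋ = 17 → R; lat ⌊138.21346/10⌋ = 13 → N.
Square: lon ⌊2.72114/2⌋ = 1; lat ⌊8.21346/1⌋ = 8.
Subsquare: lon ⌊0.72114/0.0833333⌋ = 8 → i; lat ⌊0.21346/0.0416667⌋ = 5 → f.
Extended square: lon ⌊0.05447/0.00833333⌋ = 6; lat ⌊0.00513/0.00416667⌋ = 1.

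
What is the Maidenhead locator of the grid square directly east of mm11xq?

Longitude subsquare x = 23; +1 → 24, wraps to 0 = a, carry into square.
Longitude square 1; +1 → 2.
The latitude characters are unchanged.

MM21aq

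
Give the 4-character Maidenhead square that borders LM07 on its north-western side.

Longitude square 0; −1 → -1, wraps to 9, carry into field.
Longitude field L = 11; −1 → 10 = K.
Latitude square 7; +1 → 8.

KM98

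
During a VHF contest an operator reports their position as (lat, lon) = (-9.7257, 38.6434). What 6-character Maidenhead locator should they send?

Offset from 180°W / 90°S: lon 218.6434°, lat 80.2743°.
Field: lon ⌊218.6434/20⌋ = 10 → K; lat ⌊80.2743/10⌋ = 8 → I.
Square: lon ⌊18.6434/2⌋ = 9; lat ⌊0.2743/1⌋ = 0.
Subsquare: lon ⌊0.6434/0.0833333⌋ = 7 → h; lat ⌊0.2743/0.0416667⌋ = 6 → g.

KI90hg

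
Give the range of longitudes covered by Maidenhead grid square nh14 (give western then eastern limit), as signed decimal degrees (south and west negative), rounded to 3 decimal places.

82.000, 84.000

Field N=13, H=7: +13·20° lon, +7·10° lat → SW at lon 80°, lat -20°.
Square 1, 4: +1·2° lon, +4·1° lat → SW at lon 82°, lat -16°.
Cell spans 2° lon × 1° lat.
west 82.000, east 84.000.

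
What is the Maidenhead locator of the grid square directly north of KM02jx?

KM03ja

Latitude subsquare x = 23; +1 → 24, wraps to 0 = a, carry into square.
Latitude square 2; +1 → 3.
The longitude characters are unchanged.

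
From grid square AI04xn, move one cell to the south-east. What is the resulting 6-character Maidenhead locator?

Longitude subsquare x = 23; +1 → 24, wraps to 0 = a, carry into square.
Longitude square 0; +1 → 1.
Latitude subsquare n = 13; −1 → 12 = m.

AI14am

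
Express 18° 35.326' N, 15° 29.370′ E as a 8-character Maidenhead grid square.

Offset from 180°W / 90°S: lon 195.48950°, lat 108.58877°.
Field: lon ⌊195.48950/20⌋ = 9 → J; lat ⌊108.58877/10⌋ = 10 → K.
Square: lon ⌊15.48950/2⌋ = 7; lat ⌊8.58877/1⌋ = 8.
Subsquare: lon ⌊1.48950/0.0833333⌋ = 17 → r; lat ⌊0.58877/0.0416667⌋ = 14 → o.
Extended square: lon ⌊0.07283/0.00833333⌋ = 8; lat ⌊0.00543/0.00416667⌋ = 1.

JK78ro81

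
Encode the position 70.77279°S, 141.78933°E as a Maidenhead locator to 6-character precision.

Add 180° to longitude and 90° to latitude: 321.7893, 19.2272.
Field: lon ⌊321.7893/20⌋ = 16 → Q; lat ⌊19.2272/10⌋ = 1 → B.
Square: lon ⌊1.7893/2⌋ = 0; lat ⌊9.2272/1⌋ = 9.
Subsquare: lon ⌊1.7893/0.0833333⌋ = 21 → v; lat ⌊0.2272/0.0416667⌋ = 5 → f.

QB09vf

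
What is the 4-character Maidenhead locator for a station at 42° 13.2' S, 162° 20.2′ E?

Add 180° to longitude and 90° to latitude: 342.34, 47.78.
Field: 342.34/20 → 17 → R, 47.78/10 → 4 → E; chars RE.
Square: 2.34/2 → 1, 7.78/1 → 7; chars 17.

RE17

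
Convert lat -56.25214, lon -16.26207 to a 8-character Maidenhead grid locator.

ID13ur89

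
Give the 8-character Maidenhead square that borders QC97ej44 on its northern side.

QC97ej45

Latitude extended square 4; +1 → 5.
The longitude characters are unchanged.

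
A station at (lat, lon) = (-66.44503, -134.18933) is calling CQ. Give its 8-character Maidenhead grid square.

CC23vn73

Add 180° to longitude and 90° to latitude: 45.81067, 23.55497.
Field: lon ⌊45.81067/20⌋ = 2 → C; lat ⌊23.55497/10⌋ = 2 → C.
Square: lon ⌊5.81067/2⌋ = 2; lat ⌊3.55497/1⌋ = 3.
Subsquare: lon ⌊1.81067/0.0833333⌋ = 21 → v; lat ⌊0.55497/0.0416667⌋ = 13 → n.
Extended square: lon ⌊0.06067/0.00833333⌋ = 7; lat ⌊0.01330/0.00416667⌋ = 3.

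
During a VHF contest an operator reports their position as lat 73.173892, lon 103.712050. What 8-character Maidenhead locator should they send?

OQ13ue51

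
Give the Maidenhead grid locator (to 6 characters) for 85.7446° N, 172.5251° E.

RR65gr

Add 180° to longitude and 90° to latitude: 352.5251, 175.7446.
Field: lon ⌊352.5251/20⌋ = 17 → R; lat ⌊175.7446/10⌋ = 17 → R.
Square: lon ⌊12.5251/2⌋ = 6; lat ⌊5.7446/1⌋ = 5.
Subsquare: lon ⌊0.5251/0.0833333⌋ = 6 → g; lat ⌊0.7446/0.0416667⌋ = 17 → r.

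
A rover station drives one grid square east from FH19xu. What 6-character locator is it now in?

Longitude subsquare x = 23; +1 → 24, wraps to 0 = a, carry into square.
Longitude square 1; +1 → 2.
The latitude characters are unchanged.

FH29au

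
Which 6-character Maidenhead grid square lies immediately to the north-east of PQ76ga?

PQ76hb

Longitude subsquare g = 6; +1 → 7 = h.
Latitude subsquare a = 0; +1 → 1 = b.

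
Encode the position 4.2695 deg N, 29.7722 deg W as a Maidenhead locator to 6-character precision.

HJ54cg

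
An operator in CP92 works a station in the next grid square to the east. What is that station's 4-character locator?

Longitude square 9; +1 → 10, wraps to 0, carry into field.
Longitude field C = 2; +1 → 3 = D.
The latitude characters are unchanged.

DP02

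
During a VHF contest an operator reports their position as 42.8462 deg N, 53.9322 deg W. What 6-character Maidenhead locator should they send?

GN32au

Add 180° to longitude and 90° to latitude: 126.0678, 132.8462.
Field: lon ⌊126.0678/20⌋ = 6 → G; lat ⌊132.8462/10⌋ = 13 → N.
Square: lon ⌊6.0678/2⌋ = 3; lat ⌊2.8462/1⌋ = 2.
Subsquare: lon ⌊0.0678/0.0833333⌋ = 0 → a; lat ⌊0.8462/0.0416667⌋ = 20 → u.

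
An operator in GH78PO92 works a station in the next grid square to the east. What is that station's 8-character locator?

GH78qo02

Longitude extended square 9; +1 → 10, wraps to 0, carry into subsquare.
Longitude subsquare p = 15; +1 → 16 = q.
The latitude characters are unchanged.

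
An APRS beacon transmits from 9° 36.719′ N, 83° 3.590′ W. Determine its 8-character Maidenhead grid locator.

EJ89lo26

Offset from 180°W / 90°S: lon 96.94017°, lat 99.61198°.
Field: 96.94017/20 → 4 → E, 99.61198/10 → 9 → J; chars EJ.
Square: 16.94017/2 → 8, 9.61198/1 → 9; chars 89.
Subsquare: 0.94017/0.0833333 → 11 → l, 0.61198/0.0416667 → 14 → o; chars lo.
Extended square: 0.02350/0.00833333 → 2, 0.02865/0.00416667 → 6; chars 26.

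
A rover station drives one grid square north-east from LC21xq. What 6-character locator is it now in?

LC31ar

Longitude subsquare x = 23; +1 → 24, wraps to 0 = a, carry into square.
Longitude square 2; +1 → 3.
Latitude subsquare q = 16; +1 → 17 = r.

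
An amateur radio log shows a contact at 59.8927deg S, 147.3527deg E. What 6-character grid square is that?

QD30qc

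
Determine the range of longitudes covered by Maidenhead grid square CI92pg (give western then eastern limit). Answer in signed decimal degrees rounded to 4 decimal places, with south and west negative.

-120.7500, -120.6667

Field C=2, I=8: +2·20° lon, +8·10° lat → SW at lon -140°, lat -10°.
Square 9, 2: +9·2° lon, +2·1° lat → SW at lon -122°, lat -8°.
Subsquare p=15, g=6: +15·0.0833333° lon, +6·0.0416667° lat → SW at lon -120.75°, lat -7.75°.
Cell spans 0.0833333° lon × 0.0416667° lat.
west -120.7500, east -120.6667.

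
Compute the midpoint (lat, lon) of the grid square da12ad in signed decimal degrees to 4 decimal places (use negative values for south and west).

Field D=3, A=0: +3·20° lon, +0·10° lat → SW at lon -120°, lat -90°.
Square 1, 2: +1·2° lon, +2·1° lat → SW at lon -118°, lat -88°.
Subsquare a=0, d=3: +0·0.0833333° lon, +3·0.0416667° lat → SW at lon -118°, lat -87.875°.
Cell spans 0.0833333° lon × 0.0416667° lat. Centre is SW corner plus half of each.
latitude -87.8542, longitude -117.9583.

-87.8542, -117.9583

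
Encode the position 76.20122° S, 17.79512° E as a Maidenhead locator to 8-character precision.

JB83vt51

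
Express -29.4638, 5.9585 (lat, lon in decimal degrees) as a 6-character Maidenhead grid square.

JG20xm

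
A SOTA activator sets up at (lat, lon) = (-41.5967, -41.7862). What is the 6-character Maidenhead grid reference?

Add 180° to longitude and 90° to latitude: 138.2138, 48.4033.
Field (20°×10°, letters A–R): lon ⌊138.2138/20⌋ = 6 → G; lat ⌊48.4033/10⌋ = 4 → E.
Square (2°×1°, digits 0–9): lon ⌊18.2138/2⌋ = 9; lat ⌊8.4033/1⌋ = 8.
Subsquare (5′×2.5′, letters a–x): lon ⌊0.2138/0.0833333⌋ = 2 → c; lat ⌊0.4033/0.0416667⌋ = 9 → j.

GE98cj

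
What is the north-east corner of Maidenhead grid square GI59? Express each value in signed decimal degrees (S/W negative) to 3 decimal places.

Field G=6, I=8: +6·20° lon, +8·10° lat → SW at lon -60°, lat -10°.
Square 5, 9: +5·2° lon, +9·1° lat → SW at lon -50°, lat -1°.
Cell spans 2° lon × 1° lat. NE corner is SW corner plus one full cell.
latitude 0.000, longitude -48.000.

0.000, -48.000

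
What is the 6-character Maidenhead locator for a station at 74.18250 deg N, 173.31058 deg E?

RQ64pe

Add 180° to longitude and 90° to latitude: 353.3106, 164.1825.
Field: lon ⌊353.3106/20⌋ = 17 → R; lat ⌊164.1825/10⌋ = 16 → Q.
Square: lon ⌊13.3106/2⌋ = 6; lat ⌊4.1825/1⌋ = 4.
Subsquare: lon ⌊1.3106/0.0833333⌋ = 15 → p; lat ⌊0.1825/0.0416667⌋ = 4 → e.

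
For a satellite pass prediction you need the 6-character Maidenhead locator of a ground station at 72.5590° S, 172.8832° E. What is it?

Shift to the Maidenhead origin (180°W, 90°S): lon 352.8832, lat 17.4410.
Field: lon ⌊352.8832/20⌋ = 17 → R; lat ⌊17.4410/10⌋ = 1 → B.
Square: lon ⌊12.8832/2⌋ = 6; lat ⌊7.4410/1⌋ = 7.
Subsquare: lon ⌊0.8832/0.0833333⌋ = 10 → k; lat ⌊0.4410/0.0416667⌋ = 10 → k.

RB67kk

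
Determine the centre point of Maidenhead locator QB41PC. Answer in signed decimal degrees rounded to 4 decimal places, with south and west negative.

Field Q=16, B=1: +16·20° lon, +1·10° lat → SW at lon 140°, lat -80°.
Square 4, 1: +4·2° lon, +1·1° lat → SW at lon 148°, lat -79°.
Subsquare p=15, c=2: +15·0.0833333° lon, +2·0.0416667° lat → SW at lon 149.25°, lat -78.9167°.
Cell spans 0.0833333° lon × 0.0416667° lat. Centre is SW corner plus half of each.
latitude -78.8958, longitude 149.2917.

-78.8958, 149.2917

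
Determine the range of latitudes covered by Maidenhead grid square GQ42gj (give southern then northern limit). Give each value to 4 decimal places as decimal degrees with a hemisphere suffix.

72.3750° N, 72.4167° N

Field G=6, Q=16: +6·20° lon, +16·10° lat → SW at lon -60°, lat 70°.
Square 4, 2: +4·2° lon, +2·1° lat → SW at lon -52°, lat 72°.
Subsquare g=6, j=9: +6·0.0833333° lon, +9·0.0416667° lat → SW at lon -51.5°, lat 72.375°.
Cell spans 0.0833333° lon × 0.0416667° lat.
south 72.3750° N, north 72.4167° N.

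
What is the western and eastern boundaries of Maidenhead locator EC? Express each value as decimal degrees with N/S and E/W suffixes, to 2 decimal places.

Field E=4, C=2: +4·20° lon, +2·10° lat → SW at lon -100°, lat -70°.
Cell spans 20° lon × 10° lat.
west 100.00° W, east 80.00° W.

100.00° W, 80.00° W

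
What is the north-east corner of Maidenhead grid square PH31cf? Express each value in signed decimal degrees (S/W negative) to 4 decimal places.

Field P=15, H=7: +15·20° lon, +7·10° lat → SW at lon 120°, lat -20°.
Square 3, 1: +3·2° lon, +1·1° lat → SW at lon 126°, lat -19°.
Subsquare c=2, f=5: +2·0.0833333° lon, +5·0.0416667° lat → SW at lon 126.167°, lat -18.7917°.
Cell spans 0.0833333° lon × 0.0416667° lat. NE corner is SW corner plus one full cell.
latitude -18.7500, longitude 126.2500.

-18.7500, 126.2500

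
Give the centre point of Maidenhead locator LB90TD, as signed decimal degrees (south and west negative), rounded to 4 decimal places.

-79.8542, 59.6250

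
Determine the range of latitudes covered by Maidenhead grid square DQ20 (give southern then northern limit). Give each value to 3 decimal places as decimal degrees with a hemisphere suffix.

Field D=3, Q=16: +3·20° lon, +16·10° lat → SW at lon -120°, lat 70°.
Square 2, 0: +2·2° lon, +0·1° lat → SW at lon -116°, lat 70°.
Cell spans 2° lon × 1° lat.
south 70.000° N, north 71.000° N.

70.000° N, 71.000° N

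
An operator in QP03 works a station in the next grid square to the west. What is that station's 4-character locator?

PP93

Longitude square 0; −1 → -1, wraps to 9, carry into field.
Longitude field Q = 16; −1 → 15 = P.
The latitude characters are unchanged.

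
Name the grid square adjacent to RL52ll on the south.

Latitude subsquare l = 11; −1 → 10 = k.
The longitude characters are unchanged.

RL52lk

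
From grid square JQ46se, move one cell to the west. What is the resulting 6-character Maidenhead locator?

JQ46re

Longitude subsquare s = 18; −1 → 17 = r.
The latitude characters are unchanged.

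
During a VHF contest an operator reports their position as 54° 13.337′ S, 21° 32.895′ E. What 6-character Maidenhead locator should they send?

Add 180° to longitude and 90° to latitude: 201.5482, 35.7777.
Field: 201.5482/20 → 10 → K, 35.7777/10 → 3 → D; chars KD.
Square: 1.5482/2 → 0, 5.7777/1 → 5; chars 05.
Subsquare: 1.5482/0.0833333 → 18 → s, 0.7777/0.0416667 → 18 → s; chars ss.

KD05ss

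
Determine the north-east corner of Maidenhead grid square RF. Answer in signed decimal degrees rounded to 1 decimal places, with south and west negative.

Field R=17, F=5: +17·20° lon, +5·10° lat → SW at lon 160°, lat -40°.
Cell spans 20° lon × 10° lat. NE corner is SW corner plus one full cell.
latitude -30.0, longitude 180.0.

-30.0, 180.0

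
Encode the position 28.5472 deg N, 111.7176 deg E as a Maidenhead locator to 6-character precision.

Shift to the Maidenhead origin (180°W, 90°S): lon 291.7176, lat 118.5472.
Field: 291.7176/20 → 14 → O, 118.5472/10 → 11 → L; chars OL.
Square: 11.7176/2 → 5, 8.5472/1 → 8; chars 58.
Subsquare: 1.7176/0.0833333 → 20 → u, 0.5472/0.0416667 → 13 → n; chars un.

OL58un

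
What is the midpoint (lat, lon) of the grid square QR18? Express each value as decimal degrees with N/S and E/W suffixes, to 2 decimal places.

Field Q=16, R=17: +16·20° lon, +17·10° lat → SW at lon 140°, lat 80°.
Square 1, 8: +1·2° lon, +8·1° lat → SW at lon 142°, lat 88°.
Cell spans 2° lon × 1° lat. Centre is SW corner plus half of each.
latitude 88.50° N, longitude 143.00° E.

88.50° N, 143.00° E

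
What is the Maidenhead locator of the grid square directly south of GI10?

Latitude square 0; −1 → -1, wraps to 9, carry into field.
Latitude field I = 8; −1 → 7 = H.
The longitude characters are unchanged.

GH19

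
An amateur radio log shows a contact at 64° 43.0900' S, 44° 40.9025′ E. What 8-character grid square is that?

LC25ig17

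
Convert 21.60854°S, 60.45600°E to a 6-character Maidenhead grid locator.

Shift to the Maidenhead origin (180°W, 90°S): lon 240.4560, lat 68.3915.
Field: lon ⌊240.4560/20⌋ = 12 → M; lat ⌊68.3915/10⌋ = 6 → G.
Square: lon ⌊0.4560/2⌋ = 0; lat ⌊8.3915/1⌋ = 8.
Subsquare: lon ⌊0.4560/0.0833333⌋ = 5 → f; lat ⌊0.3915/0.0416667⌋ = 9 → j.

MG08fj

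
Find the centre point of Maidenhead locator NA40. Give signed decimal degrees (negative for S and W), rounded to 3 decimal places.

-89.500, 89.000

Field N=13, A=0: +13·20° lon, +0·10° lat → SW at lon 80°, lat -90°.
Square 4, 0: +4·2° lon, +0·1° lat → SW at lon 88°, lat -90°.
Cell spans 2° lon × 1° lat. Centre is SW corner plus half of each.
latitude -89.500, longitude 89.000.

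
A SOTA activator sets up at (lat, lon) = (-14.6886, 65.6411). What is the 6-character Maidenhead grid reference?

Offset from 180°W / 90°S: lon 245.6411°, lat 75.3114°.
Field: 245.6411/20 → 12 → M, 75.3114/10 → 7 → H; chars MH.
Square: 5.6411/2 → 2, 5.3114/1 → 5; chars 25.
Subsquare: 1.6411/0.0833333 → 19 → t, 0.3114/0.0416667 → 7 → h; chars th.

MH25th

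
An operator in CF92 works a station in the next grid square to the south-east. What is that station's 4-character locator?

DF01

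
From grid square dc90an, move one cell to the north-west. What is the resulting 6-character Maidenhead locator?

Longitude subsquare a = 0; −1 → -1, wraps to 23 = x, carry into square.
Longitude square 9; −1 → 8.
Latitude subsquare n = 13; +1 → 14 = o.

DC80xo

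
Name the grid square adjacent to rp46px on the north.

RP47pa

Latitude subsquare x = 23; +1 → 24, wraps to 0 = a, carry into square.
Latitude square 6; +1 → 7.
The longitude characters are unchanged.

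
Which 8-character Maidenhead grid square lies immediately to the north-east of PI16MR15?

Longitude extended square 1; +1 → 2.
Latitude extended square 5; +1 → 6.

PI16mr26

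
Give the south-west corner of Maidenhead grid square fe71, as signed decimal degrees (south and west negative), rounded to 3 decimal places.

Field F=5, E=4: +5·20° lon, +4·10° lat → SW at lon -80°, lat -50°.
Square 7, 1: +7·2° lon, +1·1° lat → SW at lon -66°, lat -49°.
latitude -49.000, longitude -66.000.

-49.000, -66.000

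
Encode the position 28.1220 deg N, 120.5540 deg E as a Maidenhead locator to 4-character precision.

PL08

Add 180° to longitude and 90° to latitude: 300.55, 118.12.
Field (20°×10°, letters A–R): lon ⌊300.55/20⌋ = 15 → P; lat ⌊118.12/10⌋ = 11 → L.
Square (2°×1°, digits 0–9): lon ⌊0.55/2⌋ = 0; lat ⌊8.12/1⌋ = 8.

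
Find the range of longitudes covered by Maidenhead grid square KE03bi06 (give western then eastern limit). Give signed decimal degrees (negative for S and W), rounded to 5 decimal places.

Field K=10, E=4: +10·20° lon, +4·10° lat → SW at lon 20°, lat -50°.
Square 0, 3: +0·2° lon, +3·1° lat → SW at lon 20°, lat -47°.
Subsquare b=1, i=8: +1·0.0833333° lon, +8·0.0416667° lat → SW at lon 20.0833°, lat -46.6667°.
Extended square 0, 6: +0·0.00833333° lon, +6·0.00416667° lat → SW at lon 20.0833°, lat -46.6417°.
Cell spans 0.00833333° lon × 0.00416667° lat.
west 20.08333, east 20.09167.

20.08333, 20.09167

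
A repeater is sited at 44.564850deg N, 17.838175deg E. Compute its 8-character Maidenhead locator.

JN84wn05

Add 180° to longitude and 90° to latitude: 197.83818, 134.56485.
Field: lon ⌊197.83818/20⌋ = 9 → J; lat ⌊134.56485/10⌋ = 13 → N.
Square: lon ⌊17.83818/2⌋ = 8; lat ⌊4.56485/1⌋ = 4.
Subsquare: lon ⌊1.83818/0.0833333⌋ = 22 → w; lat ⌊0.56485/0.0416667⌋ = 13 → n.
Extended square: lon ⌊0.00484/0.00833333⌋ = 0; lat ⌊0.02318/0.00416667⌋ = 5.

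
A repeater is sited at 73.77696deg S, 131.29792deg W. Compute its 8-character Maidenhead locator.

Shift to the Maidenhead origin (180°W, 90°S): lon 48.70208, lat 16.22304.
Field (20°×10°, letters A–R): 48.70208/20 → 2 → C, 16.22304/10 → 1 → B; chars CB.
Square (2°×1°, digits 0–9): 8.70208/2 → 4, 6.22304/1 → 6; chars 46.
Subsquare (5′×2.5′, letters a–x): 0.70208/0.0833333 → 8 → i, 0.22304/0.0416667 → 5 → f; chars if.
Extended square (30″×15″, digits 0–9): 0.03541/0.00833333 → 4, 0.01471/0.00416667 → 3; chars 43.

CB46if43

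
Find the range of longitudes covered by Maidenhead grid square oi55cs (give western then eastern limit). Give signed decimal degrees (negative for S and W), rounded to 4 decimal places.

110.1667, 110.2500

Field O=14, I=8: +14·20° lon, +8·10° lat → SW at lon 100°, lat -10°.
Square 5, 5: +5·2° lon, +5·1° lat → SW at lon 110°, lat -5°.
Subsquare c=2, s=18: +2·0.0833333° lon, +18·0.0416667° lat → SW at lon 110.167°, lat -4.25°.
Cell spans 0.0833333° lon × 0.0416667° lat.
west 110.1667, east 110.2500.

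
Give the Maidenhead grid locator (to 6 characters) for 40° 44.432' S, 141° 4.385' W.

Offset from 180°W / 90°S: lon 38.9269°, lat 49.2595°.
Field: 38.9269/20 → 1 → B, 49.2595/10 → 4 → E; chars BE.
Square: 18.9269/2 → 9, 9.2595/1 → 9; chars 99.
Subsquare: 0.9269/0.0833333 → 11 → l, 0.2595/0.0416667 → 6 → g; chars lg.

BE99lg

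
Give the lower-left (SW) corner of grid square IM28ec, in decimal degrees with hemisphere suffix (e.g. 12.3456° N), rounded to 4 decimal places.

Field I=8, M=12: +8·20° lon, +12·10° lat → SW at lon -20°, lat 30°.
Square 2, 8: +2·2° lon, +8·1° lat → SW at lon -16°, lat 38°.
Subsquare e=4, c=2: +4·0.0833333° lon, +2·0.0416667° lat → SW at lon -15.6667°, lat 38.0833°.
latitude 38.0833° N, longitude 15.6667° W.

38.0833° N, 15.6667° W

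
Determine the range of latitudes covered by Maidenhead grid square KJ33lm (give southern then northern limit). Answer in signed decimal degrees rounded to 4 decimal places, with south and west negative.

Field K=10, J=9: +10·20° lon, +9·10° lat → SW at lon 20°, lat 0°.
Square 3, 3: +3·2° lon, +3·1° lat → SW at lon 26°, lat 3°.
Subsquare l=11, m=12: +11·0.0833333° lon, +12·0.0416667° lat → SW at lon 26.9167°, lat 3.5°.
Cell spans 0.0833333° lon × 0.0416667° lat.
south 3.5000, north 3.5417.

3.5000, 3.5417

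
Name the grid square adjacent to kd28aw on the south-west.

Longitude subsquare a = 0; −1 → -1, wraps to 23 = x, carry into square.
Longitude square 2; −1 → 1.
Latitude subsquare w = 22; −1 → 21 = v.

KD18xv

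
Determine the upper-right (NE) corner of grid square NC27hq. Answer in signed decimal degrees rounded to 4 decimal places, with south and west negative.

Field N=13, C=2: +13·20° lon, +2·10° lat → SW at lon 80°, lat -70°.
Square 2, 7: +2·2° lon, +7·1° lat → SW at lon 84°, lat -63°.
Subsquare h=7, q=16: +7·0.0833333° lon, +16·0.0416667° lat → SW at lon 84.5833°, lat -62.3333°.
Cell spans 0.0833333° lon × 0.0416667° lat. NE corner is SW corner plus one full cell.
latitude -62.2917, longitude 84.6667.

-62.2917, 84.6667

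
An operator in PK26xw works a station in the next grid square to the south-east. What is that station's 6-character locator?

PK36av

Longitude subsquare x = 23; +1 → 24, wraps to 0 = a, carry into square.
Longitude square 2; +1 → 3.
Latitude subsquare w = 22; −1 → 21 = v.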